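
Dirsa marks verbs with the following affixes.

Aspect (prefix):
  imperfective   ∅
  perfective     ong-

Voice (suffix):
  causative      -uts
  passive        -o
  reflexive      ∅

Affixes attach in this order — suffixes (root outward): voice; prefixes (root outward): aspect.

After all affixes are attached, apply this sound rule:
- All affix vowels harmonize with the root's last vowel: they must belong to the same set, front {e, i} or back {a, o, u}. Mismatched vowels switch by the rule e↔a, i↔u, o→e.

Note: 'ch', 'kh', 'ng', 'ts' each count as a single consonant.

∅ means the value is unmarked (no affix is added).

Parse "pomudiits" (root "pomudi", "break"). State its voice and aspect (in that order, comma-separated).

Segment: pomudi-uts.
voice: -uts → causative.
aspect: ∅ → imperfective.

causative, imperfective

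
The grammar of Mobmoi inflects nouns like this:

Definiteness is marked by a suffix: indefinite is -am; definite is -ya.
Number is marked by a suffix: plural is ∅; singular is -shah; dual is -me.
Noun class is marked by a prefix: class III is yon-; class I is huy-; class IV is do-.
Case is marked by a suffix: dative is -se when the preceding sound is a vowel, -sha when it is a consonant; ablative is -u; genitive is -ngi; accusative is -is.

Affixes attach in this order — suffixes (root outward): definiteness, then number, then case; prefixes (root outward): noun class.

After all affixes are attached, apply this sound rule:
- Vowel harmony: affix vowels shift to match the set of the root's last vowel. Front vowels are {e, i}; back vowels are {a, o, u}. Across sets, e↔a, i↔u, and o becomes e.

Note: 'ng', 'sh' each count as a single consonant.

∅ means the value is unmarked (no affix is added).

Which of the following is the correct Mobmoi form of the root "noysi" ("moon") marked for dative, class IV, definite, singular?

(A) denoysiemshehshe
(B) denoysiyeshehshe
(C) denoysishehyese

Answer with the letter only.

Attach noun class class IV do- → donoysi.
Attach definiteness definite -ya → donoysiya.
Attach number singular -shah → donoysiyashah.
Attach case dative -sha (after consonant 'h') → donoysiyashahsha.
Apply vowel harmony: donoysiyashahsha → denoysiyeshehshe.
So the correct form is denoysiyeshehshe, option (B).
(A) denoysiemshehshe is wrong: it uses indefinite instead of definite for definiteness.
(C) denoysishehyese is wrong: it has the affixes in the wrong order.

B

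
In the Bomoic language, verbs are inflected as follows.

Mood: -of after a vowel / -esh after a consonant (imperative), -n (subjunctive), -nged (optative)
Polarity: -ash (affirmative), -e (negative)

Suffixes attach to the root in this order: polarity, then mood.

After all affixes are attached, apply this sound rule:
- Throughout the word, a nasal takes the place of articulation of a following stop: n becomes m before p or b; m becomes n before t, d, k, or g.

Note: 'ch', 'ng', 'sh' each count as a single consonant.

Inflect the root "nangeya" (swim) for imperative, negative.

Attach polarity negative -e → nangeyae.
Attach mood imperative -of (after vowel 'e') → nangeyaeof.
Nasal assimilation: no change.

nangeyaeof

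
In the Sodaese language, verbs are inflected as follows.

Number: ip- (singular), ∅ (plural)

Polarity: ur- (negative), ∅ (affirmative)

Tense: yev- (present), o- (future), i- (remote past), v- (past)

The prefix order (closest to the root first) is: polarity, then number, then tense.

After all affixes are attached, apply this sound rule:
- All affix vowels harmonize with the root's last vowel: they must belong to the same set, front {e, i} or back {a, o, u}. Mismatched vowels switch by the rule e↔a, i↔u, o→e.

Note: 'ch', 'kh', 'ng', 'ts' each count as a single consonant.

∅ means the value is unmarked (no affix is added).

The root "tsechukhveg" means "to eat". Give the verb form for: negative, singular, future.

Attach polarity negative ur- → urtsechukhveg.
Attach number singular ip- → ipurtsechukhveg.
Attach tense future o- → oipurtsechukhveg.
Apply vowel harmony: oipurtsechukhveg → eipirtsechukhveg.

eipirtsechukhveg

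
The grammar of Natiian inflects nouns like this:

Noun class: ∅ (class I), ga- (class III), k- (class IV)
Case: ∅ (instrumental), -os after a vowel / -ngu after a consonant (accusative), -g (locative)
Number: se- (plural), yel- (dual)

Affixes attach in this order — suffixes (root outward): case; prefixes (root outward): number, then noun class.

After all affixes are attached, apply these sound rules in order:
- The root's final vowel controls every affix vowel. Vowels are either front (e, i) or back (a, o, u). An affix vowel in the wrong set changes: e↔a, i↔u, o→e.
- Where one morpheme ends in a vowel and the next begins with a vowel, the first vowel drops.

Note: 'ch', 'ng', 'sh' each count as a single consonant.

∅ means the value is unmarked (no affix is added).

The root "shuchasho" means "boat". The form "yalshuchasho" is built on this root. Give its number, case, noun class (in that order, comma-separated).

dual, instrumental, class I

Segment: yel-shuchasho.
number: yel- → dual.
case: ∅ → instrumental.
noun class: ∅ → class I.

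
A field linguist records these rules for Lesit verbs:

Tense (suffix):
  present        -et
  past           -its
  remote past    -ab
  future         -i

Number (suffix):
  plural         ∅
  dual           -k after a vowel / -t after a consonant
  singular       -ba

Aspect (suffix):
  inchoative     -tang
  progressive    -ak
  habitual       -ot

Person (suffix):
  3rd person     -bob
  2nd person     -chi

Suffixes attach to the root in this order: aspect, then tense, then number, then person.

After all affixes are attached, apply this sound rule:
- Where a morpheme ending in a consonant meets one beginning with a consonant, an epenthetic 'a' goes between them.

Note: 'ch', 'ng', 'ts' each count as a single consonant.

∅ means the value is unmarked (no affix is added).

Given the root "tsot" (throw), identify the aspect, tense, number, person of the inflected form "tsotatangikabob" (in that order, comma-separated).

Segment: tsot-tang-i-k-bob.
aspect: -tang → inchoative.
tense: -i → future.
number: -k/t → dual.
person: -bob → 3rd person.

inchoative, future, dual, 3rd person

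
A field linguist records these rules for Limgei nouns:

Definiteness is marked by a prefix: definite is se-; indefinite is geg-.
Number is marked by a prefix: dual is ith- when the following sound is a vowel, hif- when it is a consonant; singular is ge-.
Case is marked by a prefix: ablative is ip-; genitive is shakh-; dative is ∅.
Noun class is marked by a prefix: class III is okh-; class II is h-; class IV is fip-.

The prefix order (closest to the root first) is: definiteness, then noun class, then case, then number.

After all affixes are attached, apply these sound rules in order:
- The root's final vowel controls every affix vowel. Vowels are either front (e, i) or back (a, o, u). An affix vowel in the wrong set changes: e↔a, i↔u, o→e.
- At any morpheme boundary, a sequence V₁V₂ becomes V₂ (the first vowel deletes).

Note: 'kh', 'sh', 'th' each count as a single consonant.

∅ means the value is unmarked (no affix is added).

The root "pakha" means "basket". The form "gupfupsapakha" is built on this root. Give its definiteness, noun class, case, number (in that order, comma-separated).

definite, class IV, ablative, singular

Segment: ge-ip-fip-se-pakha.
definiteness: se- → definite.
noun class: fip- → class IV.
case: ip- → ablative.
number: ge- → singular.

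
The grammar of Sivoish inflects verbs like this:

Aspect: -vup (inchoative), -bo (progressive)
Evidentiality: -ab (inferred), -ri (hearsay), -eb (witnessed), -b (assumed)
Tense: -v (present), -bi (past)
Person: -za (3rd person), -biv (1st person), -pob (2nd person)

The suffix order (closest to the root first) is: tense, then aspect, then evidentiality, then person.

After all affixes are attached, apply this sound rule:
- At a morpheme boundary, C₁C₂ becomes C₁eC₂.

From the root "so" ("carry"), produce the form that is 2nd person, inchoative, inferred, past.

Attach tense past -bi → sobi.
Attach aspect inchoative -vup → sobivup.
Attach evidentiality inferred -ab → sobivupab.
Attach person 2nd person -pob → sobivupabpob.
Apply epenthesis: sobivupabpob → sobivupabepob.

sobivupabepob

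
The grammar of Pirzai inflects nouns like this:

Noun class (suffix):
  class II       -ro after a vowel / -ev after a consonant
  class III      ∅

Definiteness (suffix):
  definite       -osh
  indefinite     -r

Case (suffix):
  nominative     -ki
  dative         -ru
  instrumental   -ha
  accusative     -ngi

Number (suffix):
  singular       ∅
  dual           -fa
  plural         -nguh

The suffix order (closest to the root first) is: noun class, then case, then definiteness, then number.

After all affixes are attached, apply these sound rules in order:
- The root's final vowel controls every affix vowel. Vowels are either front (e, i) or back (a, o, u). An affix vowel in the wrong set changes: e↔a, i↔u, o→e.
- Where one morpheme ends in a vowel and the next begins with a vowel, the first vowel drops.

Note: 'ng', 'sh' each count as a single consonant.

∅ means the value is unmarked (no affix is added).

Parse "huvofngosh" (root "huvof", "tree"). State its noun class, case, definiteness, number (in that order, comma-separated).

class III, accusative, definite, singular

Segment: huvof-ngi-osh.
noun class: ∅ → class III.
case: -ngi → accusative.
definiteness: -osh → definite.
number: ∅ → singular.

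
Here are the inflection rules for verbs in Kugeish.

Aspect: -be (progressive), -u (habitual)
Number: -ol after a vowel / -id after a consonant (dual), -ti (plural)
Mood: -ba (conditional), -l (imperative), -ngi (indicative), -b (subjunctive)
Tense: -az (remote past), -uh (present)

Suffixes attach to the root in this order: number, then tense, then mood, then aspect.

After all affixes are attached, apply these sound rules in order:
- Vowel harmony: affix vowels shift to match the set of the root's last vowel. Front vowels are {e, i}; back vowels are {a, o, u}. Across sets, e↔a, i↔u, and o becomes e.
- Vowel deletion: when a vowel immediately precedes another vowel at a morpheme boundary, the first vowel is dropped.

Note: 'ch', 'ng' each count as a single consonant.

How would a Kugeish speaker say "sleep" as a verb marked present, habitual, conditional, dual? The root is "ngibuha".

Attach number dual -ol (after vowel 'a') → ngibuhaol.
Attach tense present -uh → ngibuhaoluh.
Attach mood conditional -ba → ngibuhaoluhba.
Attach aspect habitual -u → ngibuhaoluhbau.
Vowel harmony: no change.
Apply vowel deletion: ngibuhaoluhbau → ngibuholuhbu.

ngibuholuhbu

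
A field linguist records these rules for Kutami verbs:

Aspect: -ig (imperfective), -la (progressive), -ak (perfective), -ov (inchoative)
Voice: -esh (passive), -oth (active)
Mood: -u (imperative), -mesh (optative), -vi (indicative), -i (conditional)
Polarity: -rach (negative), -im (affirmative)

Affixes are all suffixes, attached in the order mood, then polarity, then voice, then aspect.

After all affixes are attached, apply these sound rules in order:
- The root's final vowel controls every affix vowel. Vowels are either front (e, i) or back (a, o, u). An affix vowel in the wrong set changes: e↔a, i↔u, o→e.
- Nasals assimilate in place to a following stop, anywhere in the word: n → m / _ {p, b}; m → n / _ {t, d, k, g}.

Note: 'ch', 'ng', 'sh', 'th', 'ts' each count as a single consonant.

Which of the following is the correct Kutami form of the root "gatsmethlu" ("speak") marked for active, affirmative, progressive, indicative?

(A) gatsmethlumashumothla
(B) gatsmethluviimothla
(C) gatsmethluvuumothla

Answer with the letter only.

Attach mood indicative -vi → gatsmethluvi.
Attach polarity affirmative -im → gatsmethluviim.
Attach voice active -oth → gatsmethluviimoth.
Attach aspect progressive -la → gatsmethluviimothla.
Apply vowel harmony: gatsmethluviimothla → gatsmethluvuumothla.
Nasal assimilation: no change.
So the correct form is gatsmethluvuumothla, option (C).
(B) gatsmethluviimothla is wrong: it fails to apply the sound rule(s).
(A) gatsmethlumashumothla is wrong: it uses optative instead of indicative for mood.

C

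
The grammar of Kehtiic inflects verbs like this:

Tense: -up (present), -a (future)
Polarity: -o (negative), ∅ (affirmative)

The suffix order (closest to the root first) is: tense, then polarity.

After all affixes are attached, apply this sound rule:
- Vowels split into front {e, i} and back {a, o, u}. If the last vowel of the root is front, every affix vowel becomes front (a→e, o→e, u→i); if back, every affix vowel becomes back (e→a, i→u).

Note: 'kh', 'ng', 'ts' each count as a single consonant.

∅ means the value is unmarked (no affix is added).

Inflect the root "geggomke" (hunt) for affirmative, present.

geggomkeip

Attach tense present -up → geggomkeup.
polarity = affirmative: zero marking, form stays geggomkeup.
Apply vowel harmony: geggomkeup → geggomkeip.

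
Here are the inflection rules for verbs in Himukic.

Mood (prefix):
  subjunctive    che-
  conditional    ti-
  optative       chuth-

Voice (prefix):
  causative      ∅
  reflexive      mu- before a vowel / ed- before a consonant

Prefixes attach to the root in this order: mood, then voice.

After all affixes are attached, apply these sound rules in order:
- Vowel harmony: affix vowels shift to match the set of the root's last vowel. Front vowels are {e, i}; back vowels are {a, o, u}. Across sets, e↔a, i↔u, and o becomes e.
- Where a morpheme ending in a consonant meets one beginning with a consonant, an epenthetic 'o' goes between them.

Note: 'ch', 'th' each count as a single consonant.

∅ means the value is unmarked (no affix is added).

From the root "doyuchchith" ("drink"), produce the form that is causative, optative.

Attach mood optative chuth- → chuthdoyuchchith.
voice = causative: zero marking, form stays chuthdoyuchchith.
Apply vowel harmony: chuthdoyuchchith → chithdoyuchchith.
Apply epenthesis: chithdoyuchchith → chithodoyuchchith.

chithodoyuchchith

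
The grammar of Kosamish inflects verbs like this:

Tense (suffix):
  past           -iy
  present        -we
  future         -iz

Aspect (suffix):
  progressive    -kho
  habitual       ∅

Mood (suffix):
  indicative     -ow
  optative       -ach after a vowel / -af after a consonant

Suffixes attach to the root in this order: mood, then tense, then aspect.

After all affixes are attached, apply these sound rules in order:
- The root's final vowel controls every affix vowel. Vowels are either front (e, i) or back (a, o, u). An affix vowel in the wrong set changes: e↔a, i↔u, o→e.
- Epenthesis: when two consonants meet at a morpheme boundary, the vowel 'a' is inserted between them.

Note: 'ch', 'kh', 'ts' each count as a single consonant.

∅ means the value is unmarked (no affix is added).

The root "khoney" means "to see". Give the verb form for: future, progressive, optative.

khoneyefizakhe

Attach mood optative -af (after consonant 'y') → khoneyaf.
Attach tense future -iz → khoneyafiz.
Attach aspect progressive -kho → khoneyafizkho.
Apply vowel harmony: khoneyafizkho → khoneyefizkhe.
Apply epenthesis: khoneyefizkhe → khoneyefizakhe.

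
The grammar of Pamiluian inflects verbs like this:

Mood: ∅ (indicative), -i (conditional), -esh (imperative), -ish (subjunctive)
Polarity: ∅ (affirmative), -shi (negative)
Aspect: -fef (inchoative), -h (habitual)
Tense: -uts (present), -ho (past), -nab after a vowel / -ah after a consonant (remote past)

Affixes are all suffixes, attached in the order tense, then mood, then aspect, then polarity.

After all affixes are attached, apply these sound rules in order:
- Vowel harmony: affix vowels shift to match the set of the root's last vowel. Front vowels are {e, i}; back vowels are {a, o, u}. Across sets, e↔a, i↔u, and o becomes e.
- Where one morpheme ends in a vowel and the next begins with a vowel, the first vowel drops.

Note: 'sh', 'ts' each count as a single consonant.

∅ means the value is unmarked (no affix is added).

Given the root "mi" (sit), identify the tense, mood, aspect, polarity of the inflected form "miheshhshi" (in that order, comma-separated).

past, imperative, habitual, negative

Segment: mi-ho-esh-h-shi.
tense: -ho → past.
mood: -esh → imperative.
aspect: -h → habitual.
polarity: -shi → negative.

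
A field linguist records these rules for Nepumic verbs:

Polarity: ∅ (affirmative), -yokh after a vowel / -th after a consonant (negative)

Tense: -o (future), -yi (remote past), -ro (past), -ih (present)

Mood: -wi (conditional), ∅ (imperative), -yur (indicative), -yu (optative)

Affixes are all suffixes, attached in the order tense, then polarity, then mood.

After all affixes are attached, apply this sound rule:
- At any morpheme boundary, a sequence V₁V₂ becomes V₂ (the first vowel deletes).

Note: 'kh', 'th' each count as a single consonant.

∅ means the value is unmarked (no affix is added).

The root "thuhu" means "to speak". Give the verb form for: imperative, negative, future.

thuhoyokh

Attach tense future -o → thuhuo.
Attach polarity negative -yokh (after vowel 'o') → thuhuoyokh.
mood = imperative: zero marking, form stays thuhuoyokh.
Apply vowel deletion: thuhuoyokh → thuhoyokh.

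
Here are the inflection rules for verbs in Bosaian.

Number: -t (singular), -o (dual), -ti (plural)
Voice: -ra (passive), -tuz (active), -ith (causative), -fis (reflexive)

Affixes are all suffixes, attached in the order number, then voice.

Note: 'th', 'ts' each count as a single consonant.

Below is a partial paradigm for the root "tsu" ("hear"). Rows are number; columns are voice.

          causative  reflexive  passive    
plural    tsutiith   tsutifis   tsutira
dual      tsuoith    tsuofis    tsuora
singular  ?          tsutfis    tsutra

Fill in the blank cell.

Attach number singular -t → tsut.
Attach voice causative -ith → tsutith.

tsutith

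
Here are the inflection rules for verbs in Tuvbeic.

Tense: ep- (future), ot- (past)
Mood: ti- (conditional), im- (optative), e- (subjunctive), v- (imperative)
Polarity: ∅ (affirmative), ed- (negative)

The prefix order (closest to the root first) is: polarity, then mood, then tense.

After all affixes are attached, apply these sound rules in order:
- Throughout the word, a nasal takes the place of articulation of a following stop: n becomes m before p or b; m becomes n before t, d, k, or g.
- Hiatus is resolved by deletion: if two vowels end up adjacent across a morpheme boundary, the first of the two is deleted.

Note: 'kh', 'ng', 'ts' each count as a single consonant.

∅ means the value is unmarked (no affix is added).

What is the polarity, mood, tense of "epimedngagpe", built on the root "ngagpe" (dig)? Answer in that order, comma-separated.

Segment: ep-im-ed-ngagpe.
polarity: ed- → negative.
mood: im- → optative.
tense: ep- → future.

negative, optative, future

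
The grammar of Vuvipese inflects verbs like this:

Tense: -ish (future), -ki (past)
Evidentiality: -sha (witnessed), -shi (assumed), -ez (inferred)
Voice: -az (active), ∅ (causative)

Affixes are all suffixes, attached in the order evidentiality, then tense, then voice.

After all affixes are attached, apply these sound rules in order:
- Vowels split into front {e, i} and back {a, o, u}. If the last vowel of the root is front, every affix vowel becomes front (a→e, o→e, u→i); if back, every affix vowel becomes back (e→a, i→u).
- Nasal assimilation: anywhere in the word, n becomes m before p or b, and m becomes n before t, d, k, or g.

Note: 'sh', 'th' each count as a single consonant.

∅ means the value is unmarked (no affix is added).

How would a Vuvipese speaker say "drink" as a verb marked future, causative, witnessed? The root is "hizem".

hizemsheish

Attach evidentiality witnessed -sha → hizemsha.
Attach tense future -ish → hizemshaish.
voice = causative: zero marking, form stays hizemshaish.
Apply vowel harmony: hizemshaish → hizemsheish.
Nasal assimilation: no change.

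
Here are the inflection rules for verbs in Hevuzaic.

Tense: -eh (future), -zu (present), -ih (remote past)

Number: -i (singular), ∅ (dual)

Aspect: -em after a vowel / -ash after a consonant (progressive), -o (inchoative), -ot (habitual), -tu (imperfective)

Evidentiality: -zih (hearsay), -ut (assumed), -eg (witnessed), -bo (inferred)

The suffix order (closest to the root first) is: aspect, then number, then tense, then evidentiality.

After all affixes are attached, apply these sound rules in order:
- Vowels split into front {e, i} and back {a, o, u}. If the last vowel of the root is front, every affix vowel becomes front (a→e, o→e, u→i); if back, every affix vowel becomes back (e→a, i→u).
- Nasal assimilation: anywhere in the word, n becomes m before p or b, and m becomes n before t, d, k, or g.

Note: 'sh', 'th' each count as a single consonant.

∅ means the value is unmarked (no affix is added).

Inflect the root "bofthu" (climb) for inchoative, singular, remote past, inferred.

Attach aspect inchoative -o → bofthuo.
Attach number singular -i → bofthuoi.
Attach tense remote past -ih → bofthuoiih.
Attach evidentiality inferred -bo → bofthuoiihbo.
Apply vowel harmony: bofthuoiihbo → bofthuouuhbo.
Nasal assimilation: no change.

bofthuouuhbo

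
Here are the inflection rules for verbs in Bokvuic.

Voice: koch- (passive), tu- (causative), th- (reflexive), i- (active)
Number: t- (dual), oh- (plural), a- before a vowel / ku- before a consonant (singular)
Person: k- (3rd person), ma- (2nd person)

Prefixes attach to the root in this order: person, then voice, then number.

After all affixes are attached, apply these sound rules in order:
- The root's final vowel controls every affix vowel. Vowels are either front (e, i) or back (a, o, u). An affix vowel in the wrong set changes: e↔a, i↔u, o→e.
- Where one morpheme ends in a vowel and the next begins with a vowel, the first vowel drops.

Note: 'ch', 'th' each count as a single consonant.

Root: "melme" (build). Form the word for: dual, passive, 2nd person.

tkechmemelme

Attach person 2nd person ma- → mamelme.
Attach voice passive koch- → kochmamelme.
Attach number dual t- → tkochmamelme.
Apply vowel harmony: tkochmamelme → tkechmemelme.
Vowel deletion: no change.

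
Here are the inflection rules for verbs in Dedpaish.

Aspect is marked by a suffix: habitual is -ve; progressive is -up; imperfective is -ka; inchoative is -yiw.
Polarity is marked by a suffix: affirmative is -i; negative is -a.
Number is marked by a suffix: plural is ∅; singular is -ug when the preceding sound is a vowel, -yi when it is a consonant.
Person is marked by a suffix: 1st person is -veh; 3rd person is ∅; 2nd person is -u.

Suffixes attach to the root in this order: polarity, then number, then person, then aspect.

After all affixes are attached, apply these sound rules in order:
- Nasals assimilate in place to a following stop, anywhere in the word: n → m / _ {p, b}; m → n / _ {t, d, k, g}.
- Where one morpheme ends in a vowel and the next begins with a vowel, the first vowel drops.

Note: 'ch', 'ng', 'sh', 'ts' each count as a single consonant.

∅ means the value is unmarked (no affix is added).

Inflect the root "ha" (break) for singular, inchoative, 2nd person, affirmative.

huguyiw

Attach polarity affirmative -i → hai.
Attach number singular -ug (after vowel 'i') → haiug.
Attach person 2nd person -u → haiugu.
Attach aspect inchoative -yiw → haiuguyiw.
Nasal assimilation: no change.
Apply vowel deletion: haiuguyiw → huguyiw.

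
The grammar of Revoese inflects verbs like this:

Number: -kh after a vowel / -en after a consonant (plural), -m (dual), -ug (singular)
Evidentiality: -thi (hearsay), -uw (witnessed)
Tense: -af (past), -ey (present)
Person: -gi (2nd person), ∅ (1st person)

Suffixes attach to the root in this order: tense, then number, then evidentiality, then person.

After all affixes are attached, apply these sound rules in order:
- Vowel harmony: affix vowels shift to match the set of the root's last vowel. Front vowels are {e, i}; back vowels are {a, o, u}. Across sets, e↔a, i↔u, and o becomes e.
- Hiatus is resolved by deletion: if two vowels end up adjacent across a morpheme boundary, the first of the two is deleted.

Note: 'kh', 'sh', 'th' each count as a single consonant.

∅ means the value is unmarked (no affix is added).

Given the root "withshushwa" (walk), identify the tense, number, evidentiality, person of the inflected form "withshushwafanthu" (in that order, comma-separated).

Segment: withshushwa-af-en-thi.
tense: -af → past.
number: -kh/en → plural.
evidentiality: -thi → hearsay.
person: ∅ → 1st person.

past, plural, hearsay, 1st person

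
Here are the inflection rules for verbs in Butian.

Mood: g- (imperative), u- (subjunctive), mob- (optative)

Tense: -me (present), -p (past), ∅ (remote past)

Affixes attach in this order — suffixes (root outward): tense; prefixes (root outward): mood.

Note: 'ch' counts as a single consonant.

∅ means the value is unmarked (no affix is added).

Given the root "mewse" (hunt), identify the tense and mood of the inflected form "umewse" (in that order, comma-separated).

remote past, subjunctive

Segment: u-mewse.
tense: ∅ → remote past.
mood: u- → subjunctive.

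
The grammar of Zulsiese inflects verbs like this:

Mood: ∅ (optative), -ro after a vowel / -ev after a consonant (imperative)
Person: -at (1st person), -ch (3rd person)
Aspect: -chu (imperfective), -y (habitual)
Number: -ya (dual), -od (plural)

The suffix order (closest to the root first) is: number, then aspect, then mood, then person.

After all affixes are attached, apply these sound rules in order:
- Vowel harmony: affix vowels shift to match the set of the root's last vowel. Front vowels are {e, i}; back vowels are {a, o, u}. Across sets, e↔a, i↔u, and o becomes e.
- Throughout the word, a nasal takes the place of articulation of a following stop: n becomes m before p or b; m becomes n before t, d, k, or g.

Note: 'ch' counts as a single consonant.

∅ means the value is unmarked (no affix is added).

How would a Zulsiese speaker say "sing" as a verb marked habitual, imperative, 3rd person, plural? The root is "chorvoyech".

Attach number plural -od → chorvoyechod.
Attach aspect habitual -y → chorvoyechody.
Attach mood imperative -ev (after consonant 'y') → chorvoyechodyev.
Attach person 3rd person -ch → chorvoyechodyevch.
Apply vowel harmony: chorvoyechodyevch → chorvoyechedyevch.
Nasal assimilation: no change.

chorvoyechedyevch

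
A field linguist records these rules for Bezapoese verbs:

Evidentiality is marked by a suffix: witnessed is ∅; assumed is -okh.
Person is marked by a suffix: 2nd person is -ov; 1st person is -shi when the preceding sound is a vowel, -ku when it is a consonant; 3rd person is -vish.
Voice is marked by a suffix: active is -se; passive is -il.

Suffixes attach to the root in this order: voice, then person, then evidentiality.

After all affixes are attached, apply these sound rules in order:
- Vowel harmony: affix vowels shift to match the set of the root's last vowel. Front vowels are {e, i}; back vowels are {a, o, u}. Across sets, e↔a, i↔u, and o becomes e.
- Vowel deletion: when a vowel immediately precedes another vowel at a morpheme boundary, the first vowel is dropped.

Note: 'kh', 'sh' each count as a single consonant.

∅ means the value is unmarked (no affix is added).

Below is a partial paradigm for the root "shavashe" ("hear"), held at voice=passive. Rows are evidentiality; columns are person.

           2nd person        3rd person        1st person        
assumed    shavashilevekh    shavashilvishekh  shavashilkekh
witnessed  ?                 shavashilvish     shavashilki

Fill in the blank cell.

shavashilev

Attach voice passive -il → shavasheil.
Attach person 2nd person -ov → shavasheilov.
evidentiality = witnessed: zero marking, form stays shavasheilov.
Apply vowel harmony: shavasheilov → shavasheilev.
Apply vowel deletion: shavasheilev → shavashilev.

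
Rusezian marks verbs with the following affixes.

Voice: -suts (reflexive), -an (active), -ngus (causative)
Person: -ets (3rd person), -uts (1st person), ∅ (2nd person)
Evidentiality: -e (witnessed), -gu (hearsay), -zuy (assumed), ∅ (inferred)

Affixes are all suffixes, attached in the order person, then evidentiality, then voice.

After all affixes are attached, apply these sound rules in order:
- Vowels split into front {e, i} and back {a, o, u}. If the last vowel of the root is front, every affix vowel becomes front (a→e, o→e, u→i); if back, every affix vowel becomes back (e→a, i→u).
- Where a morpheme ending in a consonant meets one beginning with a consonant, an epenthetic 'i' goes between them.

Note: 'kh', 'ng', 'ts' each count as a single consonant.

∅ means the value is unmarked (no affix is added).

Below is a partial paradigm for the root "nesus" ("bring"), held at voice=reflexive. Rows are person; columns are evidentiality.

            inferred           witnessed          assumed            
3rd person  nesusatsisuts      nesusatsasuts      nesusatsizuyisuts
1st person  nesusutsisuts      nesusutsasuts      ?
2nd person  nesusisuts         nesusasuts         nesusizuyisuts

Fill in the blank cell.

Attach person 1st person -uts → nesusuts.
Attach evidentiality assumed -zuy → nesusutszuy.
Attach voice reflexive -suts → nesusutszuysuts.
Vowel harmony: no change.
Apply epenthesis: nesusutszuysuts → nesusutsizuyisuts.

nesusutsizuyisuts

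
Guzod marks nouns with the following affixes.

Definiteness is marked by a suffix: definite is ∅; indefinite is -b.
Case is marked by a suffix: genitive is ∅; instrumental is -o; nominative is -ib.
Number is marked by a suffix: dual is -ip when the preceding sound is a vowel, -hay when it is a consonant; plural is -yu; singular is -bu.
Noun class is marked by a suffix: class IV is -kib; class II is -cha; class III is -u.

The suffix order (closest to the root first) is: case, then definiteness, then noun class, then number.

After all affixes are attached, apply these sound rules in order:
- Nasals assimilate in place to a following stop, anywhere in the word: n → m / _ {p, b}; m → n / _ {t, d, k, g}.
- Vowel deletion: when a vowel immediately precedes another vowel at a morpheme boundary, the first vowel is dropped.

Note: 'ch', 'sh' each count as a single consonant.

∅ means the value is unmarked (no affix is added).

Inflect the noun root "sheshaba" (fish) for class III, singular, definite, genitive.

case = genitive: zero marking, form stays sheshaba.
definiteness = definite: zero marking, form stays sheshaba.
Attach noun class class III -u → sheshabau.
Attach number singular -bu → sheshabaubu.
Nasal assimilation: no change.
Apply vowel deletion: sheshabaubu → sheshabubu.

sheshabubu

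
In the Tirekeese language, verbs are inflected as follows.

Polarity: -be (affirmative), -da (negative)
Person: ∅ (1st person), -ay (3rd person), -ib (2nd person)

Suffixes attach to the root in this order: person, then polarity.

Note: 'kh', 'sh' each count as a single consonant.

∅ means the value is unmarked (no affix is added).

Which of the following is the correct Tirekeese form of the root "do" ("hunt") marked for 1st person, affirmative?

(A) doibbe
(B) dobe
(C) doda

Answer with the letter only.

B

person = 1st person: zero marking, form stays do.
Attach polarity affirmative -be → dobe.
So the correct form is dobe, option (B).
(C) doda is wrong: it uses negative instead of affirmative for polarity.
(A) doibbe is wrong: it uses 2nd person instead of 1st person for person.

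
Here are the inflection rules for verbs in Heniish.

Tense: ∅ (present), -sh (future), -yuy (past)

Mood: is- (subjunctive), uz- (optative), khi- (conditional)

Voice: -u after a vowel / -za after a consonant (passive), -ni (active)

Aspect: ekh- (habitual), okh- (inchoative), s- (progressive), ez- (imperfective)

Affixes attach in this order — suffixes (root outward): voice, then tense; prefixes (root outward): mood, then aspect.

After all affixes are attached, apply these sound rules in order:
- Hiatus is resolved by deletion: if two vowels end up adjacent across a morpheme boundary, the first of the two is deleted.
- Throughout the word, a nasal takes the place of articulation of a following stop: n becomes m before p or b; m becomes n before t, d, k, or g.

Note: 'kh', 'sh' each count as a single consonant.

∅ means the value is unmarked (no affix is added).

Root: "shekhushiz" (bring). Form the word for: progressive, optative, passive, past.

suzshekhushizzayuy

Attach voice passive -za (after consonant 'z') → shekhushizza.
Attach mood optative uz- → uzshekhushizza.
Attach tense past -yuy → uzshekhushizzayuy.
Attach aspect progressive s- → suzshekhushizzayuy.
Vowel deletion: no change.
Nasal assimilation: no change.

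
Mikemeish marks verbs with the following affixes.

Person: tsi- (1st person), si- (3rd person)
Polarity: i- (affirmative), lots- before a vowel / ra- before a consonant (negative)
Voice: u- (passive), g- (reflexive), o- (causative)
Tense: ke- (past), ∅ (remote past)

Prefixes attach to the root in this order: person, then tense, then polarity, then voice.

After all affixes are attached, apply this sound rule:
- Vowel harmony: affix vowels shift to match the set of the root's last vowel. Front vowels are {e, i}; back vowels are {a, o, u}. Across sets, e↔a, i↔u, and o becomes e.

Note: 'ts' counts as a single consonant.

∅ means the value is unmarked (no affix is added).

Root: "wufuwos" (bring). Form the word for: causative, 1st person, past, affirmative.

Attach person 1st person tsi- → tsiwufuwos.
Attach tense past ke- → ketsiwufuwos.
Attach polarity affirmative i- → iketsiwufuwos.
Attach voice causative o- → oiketsiwufuwos.
Apply vowel harmony: oiketsiwufuwos → oukatsuwufuwos.

oukatsuwufuwos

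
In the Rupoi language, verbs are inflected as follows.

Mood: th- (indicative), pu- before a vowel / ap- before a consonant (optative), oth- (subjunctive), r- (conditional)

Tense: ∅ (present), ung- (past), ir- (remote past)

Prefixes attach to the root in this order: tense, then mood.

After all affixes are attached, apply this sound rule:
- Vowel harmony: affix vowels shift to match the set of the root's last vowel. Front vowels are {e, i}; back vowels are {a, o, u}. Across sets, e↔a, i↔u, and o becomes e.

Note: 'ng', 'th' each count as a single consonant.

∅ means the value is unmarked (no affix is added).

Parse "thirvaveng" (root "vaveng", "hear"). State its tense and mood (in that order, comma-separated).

remote past, indicative

Segment: th-ir-vaveng.
tense: ir- → remote past.
mood: th- → indicative.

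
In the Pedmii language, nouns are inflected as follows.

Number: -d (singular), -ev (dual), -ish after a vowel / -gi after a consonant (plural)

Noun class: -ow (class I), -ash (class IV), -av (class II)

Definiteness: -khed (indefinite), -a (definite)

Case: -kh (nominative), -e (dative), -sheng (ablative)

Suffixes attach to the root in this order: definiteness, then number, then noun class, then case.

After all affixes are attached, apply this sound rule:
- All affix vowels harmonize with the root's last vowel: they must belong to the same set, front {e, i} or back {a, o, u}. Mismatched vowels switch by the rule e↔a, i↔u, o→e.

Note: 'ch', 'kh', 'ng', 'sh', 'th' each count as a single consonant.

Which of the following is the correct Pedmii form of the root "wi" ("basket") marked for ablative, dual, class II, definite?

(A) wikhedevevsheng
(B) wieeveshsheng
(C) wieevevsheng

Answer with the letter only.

Attach definiteness definite -a → wia.
Attach number dual -ev → wiaev.
Attach noun class class II -av → wiaevav.
Attach case ablative -sheng → wiaevavsheng.
Apply vowel harmony: wiaevavsheng → wieevevsheng.
So the correct form is wieevevsheng, option (C).
(A) wikhedevevsheng is wrong: it uses indefinite instead of definite for definiteness.
(B) wieeveshsheng is wrong: it uses class IV instead of class II for noun class.

C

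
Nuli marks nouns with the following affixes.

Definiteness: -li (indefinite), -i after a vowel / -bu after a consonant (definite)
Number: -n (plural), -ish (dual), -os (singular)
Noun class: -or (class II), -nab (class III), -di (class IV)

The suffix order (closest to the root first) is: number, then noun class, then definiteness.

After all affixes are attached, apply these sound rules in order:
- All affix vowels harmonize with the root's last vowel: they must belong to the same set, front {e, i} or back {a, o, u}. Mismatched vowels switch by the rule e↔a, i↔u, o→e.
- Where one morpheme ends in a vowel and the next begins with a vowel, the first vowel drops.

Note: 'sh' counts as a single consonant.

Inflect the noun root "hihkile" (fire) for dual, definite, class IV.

hihkilishdi

Attach number dual -ish → hihkileish.
Attach noun class class IV -di → hihkileishdi.
Attach definiteness definite -i (after vowel 'i') → hihkileishdii.
Vowel harmony: no change.
Apply vowel deletion: hihkileishdii → hihkilishdi.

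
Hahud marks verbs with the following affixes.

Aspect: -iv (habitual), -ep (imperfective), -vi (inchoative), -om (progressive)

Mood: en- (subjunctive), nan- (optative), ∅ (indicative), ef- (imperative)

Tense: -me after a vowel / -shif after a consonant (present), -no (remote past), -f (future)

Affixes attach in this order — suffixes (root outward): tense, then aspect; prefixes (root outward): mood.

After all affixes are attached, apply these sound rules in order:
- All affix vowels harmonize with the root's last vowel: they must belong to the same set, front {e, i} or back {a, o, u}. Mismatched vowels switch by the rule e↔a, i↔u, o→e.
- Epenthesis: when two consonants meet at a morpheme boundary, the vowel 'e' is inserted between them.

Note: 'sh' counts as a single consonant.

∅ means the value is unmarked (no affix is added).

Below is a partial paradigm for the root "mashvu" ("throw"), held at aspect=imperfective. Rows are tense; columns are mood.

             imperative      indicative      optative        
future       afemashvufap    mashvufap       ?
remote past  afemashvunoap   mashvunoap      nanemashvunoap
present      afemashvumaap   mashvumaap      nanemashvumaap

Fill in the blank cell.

Attach tense future -f → mashvuf.
Attach mood optative nan- → nanmashvuf.
Attach aspect imperfective -ep → nanmashvufep.
Apply vowel harmony: nanmashvufep → nanmashvufap.
Apply epenthesis: nanmashvufap → nanemashvufap.

nanemashvufap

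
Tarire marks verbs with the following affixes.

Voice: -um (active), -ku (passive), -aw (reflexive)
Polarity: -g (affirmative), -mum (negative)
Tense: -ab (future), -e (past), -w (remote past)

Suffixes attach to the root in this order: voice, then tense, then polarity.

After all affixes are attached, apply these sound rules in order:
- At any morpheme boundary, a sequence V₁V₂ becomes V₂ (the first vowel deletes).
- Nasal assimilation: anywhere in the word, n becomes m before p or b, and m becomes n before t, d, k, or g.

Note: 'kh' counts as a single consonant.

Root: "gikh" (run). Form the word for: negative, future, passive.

gikhkabmum

Attach voice passive -ku → gikhku.
Attach tense future -ab → gikhkuab.
Attach polarity negative -mum → gikhkuabmum.
Apply vowel deletion: gikhkuabmum → gikhkabmum.
Nasal assimilation: no change.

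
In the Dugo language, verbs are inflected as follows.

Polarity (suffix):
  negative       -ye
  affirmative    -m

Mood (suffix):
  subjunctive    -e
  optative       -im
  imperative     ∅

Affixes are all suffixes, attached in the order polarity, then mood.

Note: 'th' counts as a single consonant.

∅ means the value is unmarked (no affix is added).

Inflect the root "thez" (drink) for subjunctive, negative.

thezyee

Attach polarity negative -ye → thezye.
Attach mood subjunctive -e → thezyee.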